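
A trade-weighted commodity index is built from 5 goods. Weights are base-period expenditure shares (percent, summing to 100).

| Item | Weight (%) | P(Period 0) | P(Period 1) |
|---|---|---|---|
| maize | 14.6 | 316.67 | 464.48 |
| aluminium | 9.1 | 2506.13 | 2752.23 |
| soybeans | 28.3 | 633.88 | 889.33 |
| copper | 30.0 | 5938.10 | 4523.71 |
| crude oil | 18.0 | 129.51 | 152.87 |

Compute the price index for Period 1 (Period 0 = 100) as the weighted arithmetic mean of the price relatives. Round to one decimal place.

115.2

maize: 14.6 × (464.48/316.67) = 14.6 × 1.466764 = 21.4147
aluminium: 9.1 × (2752.23/2506.13) = 9.1 × 1.098199 = 9.9936
soybeans: 28.3 × (889.33/633.88) = 28.3 × 1.402994 = 39.7047
copper: 30.0 × (4523.71/5938.10) = 30.0 × 0.761811 = 22.8543
crude oil: 18.0 × (152.87/129.51) = 18.0 × 1.180372 = 21.2467
Index = Σ wᵢ·(p₁ᵢ/p₀ᵢ) = 21.4147 + 9.9936 + 39.7047 + 22.8543 + 21.2467 = 115.2141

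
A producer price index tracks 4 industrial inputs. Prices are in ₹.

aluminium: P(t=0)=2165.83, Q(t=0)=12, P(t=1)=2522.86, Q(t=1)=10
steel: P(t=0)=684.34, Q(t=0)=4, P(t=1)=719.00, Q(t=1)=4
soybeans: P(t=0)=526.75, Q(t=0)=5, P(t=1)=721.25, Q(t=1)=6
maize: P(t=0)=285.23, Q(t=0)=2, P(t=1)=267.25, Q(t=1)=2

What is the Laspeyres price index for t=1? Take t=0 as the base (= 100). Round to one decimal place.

116.8

Laspeyres price index uses base-period quantities as weights.
ΣP(t=1)·Q(t=0) = 2522.86×12 + 719.00×4 + 721.25×5 + 267.25×2 = 30274.32 + 2876 + 3606.25 + 534.5 = 37291.07
ΣP(t=0)·Q(t=0) = 2165.83×12 + 684.34×4 + 526.75×5 + 285.23×2 = 25989.96 + 2737.36 + 2633.75 + 570.46 = 31931.53
Index = 37291.07 / 31931.53 × 100 = 116.7845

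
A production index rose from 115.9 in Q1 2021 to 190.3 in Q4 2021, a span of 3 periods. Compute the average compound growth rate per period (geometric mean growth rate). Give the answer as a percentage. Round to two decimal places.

17.97%

Growth factor = (190.3/115.9)^(1/3) = (1.641933)^(1/3) = 1.179737
Growth rate = 1.179737 − 1 = 0.179737 = 17.9737%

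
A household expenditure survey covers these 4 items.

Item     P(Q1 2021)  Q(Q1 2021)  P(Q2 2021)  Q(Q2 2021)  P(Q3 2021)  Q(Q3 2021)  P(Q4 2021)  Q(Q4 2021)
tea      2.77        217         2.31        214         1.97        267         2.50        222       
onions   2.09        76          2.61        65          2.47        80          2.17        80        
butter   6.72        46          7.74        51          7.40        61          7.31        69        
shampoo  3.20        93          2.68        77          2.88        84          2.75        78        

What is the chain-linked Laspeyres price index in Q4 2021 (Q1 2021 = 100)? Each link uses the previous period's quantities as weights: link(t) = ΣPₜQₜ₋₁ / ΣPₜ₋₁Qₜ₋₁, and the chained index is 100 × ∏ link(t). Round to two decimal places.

Link Q1 2021→Q2 2021:
ΣP(Q2 2021)Q(Q1 2021) = 2.31×217 + 2.61×76 + 7.74×46 + 2.68×93 = 501.27 + 198.36 + 356.04 + 249.24 = 1304.91
ΣP(Q1 2021)Q(Q1 2021) = 2.77×217 + 2.09×76 + 6.72×46 + 3.20×93 = 601.09 + 158.84 + 309.12 + 297.6 = 1366.65
link = 1304.91/1366.65 = 0.954824
Link Q2 2021→Q3 2021:
ΣP(Q3 2021)Q(Q2 2021) = 1.97×214 + 2.47×65 + 7.40×51 + 2.88×77 = 421.58 + 160.55 + 377.4 + 221.76 = 1181.29
ΣP(Q2 2021)Q(Q2 2021) = 2.31×214 + 2.61×65 + 7.74×51 + 2.68×77 = 494.34 + 169.65 + 394.74 + 206.36 = 1265.09
link = 1181.29/1265.09 = 0.933760
Link Q3 2021→Q4 2021:
ΣP(Q4 2021)Q(Q3 2021) = 2.50×267 + 2.17×80 + 7.31×61 + 2.75×84 = 667.5 + 173.6 + 445.91 + 231 = 1518.01
ΣP(Q3 2021)Q(Q3 2021) = 1.97×267 + 2.47×80 + 7.40×61 + 2.88×84 = 525.99 + 197.6 + 451.4 + 241.92 = 1416.91
link = 1518.01/1416.91 = 1.071352
Chained index = 100 × 0.954824 × 0.933760 × 1.071352 = 95.5192

95.52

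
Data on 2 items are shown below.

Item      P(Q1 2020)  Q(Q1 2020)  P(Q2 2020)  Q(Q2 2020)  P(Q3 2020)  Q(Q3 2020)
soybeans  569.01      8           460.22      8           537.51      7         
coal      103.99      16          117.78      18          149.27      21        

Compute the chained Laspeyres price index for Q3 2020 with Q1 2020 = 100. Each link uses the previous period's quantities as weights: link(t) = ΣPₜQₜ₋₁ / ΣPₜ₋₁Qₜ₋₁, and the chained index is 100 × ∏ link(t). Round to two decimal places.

107.84

Link Q1 2020→Q2 2020:
ΣP(Q2 2020)Q(Q1 2020) = 460.22×8 + 117.78×16 = 3681.76 + 1884.48 = 5566.24
ΣP(Q1 2020)Q(Q1 2020) = 569.01×8 + 103.99×16 = 4552.08 + 1663.84 = 6215.92
link = 5566.24/6215.92 = 0.895481
Link Q2 2020→Q3 2020:
ΣP(Q3 2020)Q(Q2 2020) = 537.51×8 + 149.27×18 = 4300.08 + 2686.86 = 6986.94
ΣP(Q2 2020)Q(Q2 2020) = 460.22×8 + 117.78×18 = 3681.76 + 2120.04 = 5801.8
link = 6986.94/5801.8 = 1.204271
Chained index = 100 × 0.895481 × 1.204271 = 107.8402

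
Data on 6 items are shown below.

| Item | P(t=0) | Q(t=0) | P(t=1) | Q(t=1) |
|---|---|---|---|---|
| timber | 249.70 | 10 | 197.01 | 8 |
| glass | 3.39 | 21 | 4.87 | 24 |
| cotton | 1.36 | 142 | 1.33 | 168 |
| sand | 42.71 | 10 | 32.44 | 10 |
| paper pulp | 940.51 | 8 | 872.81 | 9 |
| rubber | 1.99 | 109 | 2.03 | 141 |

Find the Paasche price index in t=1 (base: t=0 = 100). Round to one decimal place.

90.4

Paasche price index uses current-period quantities as weights.
ΣP(t=1)·Q(t=1) = 197.01×8 + 4.87×24 + 1.33×168 + 32.44×10 + 872.81×9 + 2.03×141 = 1576.08 + 116.88 + 223.44 + 324.4 + 7855.29 + 286.23 = 10382.32
ΣP(t=0)·Q(t=1) = 249.70×8 + 3.39×24 + 1.36×168 + 42.71×10 + 940.51×9 + 1.99×141 = 1997.6 + 81.36 + 228.48 + 427.1 + 8464.59 + 280.59 = 11479.72
Index = 10382.32 / 11479.72 × 100 = 90.4405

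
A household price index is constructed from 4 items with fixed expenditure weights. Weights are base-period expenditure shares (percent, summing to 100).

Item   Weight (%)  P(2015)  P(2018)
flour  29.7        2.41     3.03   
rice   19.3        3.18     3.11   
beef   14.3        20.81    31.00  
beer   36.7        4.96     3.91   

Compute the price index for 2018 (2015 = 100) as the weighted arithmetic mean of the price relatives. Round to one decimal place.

106.4

flour: 29.7 × (3.03/2.41) = 29.7 × 1.257261 = 37.3407
rice: 19.3 × (3.11/3.18) = 19.3 × 0.977987 = 18.8752
beef: 14.3 × (31.00/20.81) = 14.3 × 1.489668 = 21.3023
beer: 36.7 × (3.91/4.96) = 36.7 × 0.788306 = 28.9308
Index = Σ wᵢ·(p₁ᵢ/p₀ᵢ) = 37.3407 + 18.8752 + 21.3023 + 28.9308 = 106.4489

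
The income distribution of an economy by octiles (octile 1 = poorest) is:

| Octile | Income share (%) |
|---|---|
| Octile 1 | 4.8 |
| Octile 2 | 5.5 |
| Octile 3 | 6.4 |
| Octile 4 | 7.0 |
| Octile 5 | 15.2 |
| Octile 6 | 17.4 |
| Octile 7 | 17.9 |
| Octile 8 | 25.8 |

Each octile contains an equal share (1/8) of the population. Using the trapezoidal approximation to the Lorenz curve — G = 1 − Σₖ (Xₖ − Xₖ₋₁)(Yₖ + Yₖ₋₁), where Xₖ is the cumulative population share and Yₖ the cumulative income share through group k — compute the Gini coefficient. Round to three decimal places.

Cumulative income shares Yₖ: 0.0480, 0.1030, 0.1670, 0.2370, 0.3890, 0.5630, 0.7420, 1.0000
Σ (Xₖ−Xₖ₋₁)(Yₖ+Yₖ₋₁) = (1/8)(0.0480+0.0000) + (1/8)(0.1030+0.0480) + (1/8)(0.1670+0.1030) + (1/8)(0.2370+0.1670) + (1/8)(0.3890+0.2370) + (1/8)(0.5630+0.3890) + (1/8)(0.7420+0.5630) + (1/8)(1.0000+0.7420)
  = 0.0060 + 0.0189 + 0.0338 + 0.0505 + 0.0783 + 0.1190 + 0.1631 + 0.2177 = 0.6873
G = 1 − 0.6873 = 0.3127

0.313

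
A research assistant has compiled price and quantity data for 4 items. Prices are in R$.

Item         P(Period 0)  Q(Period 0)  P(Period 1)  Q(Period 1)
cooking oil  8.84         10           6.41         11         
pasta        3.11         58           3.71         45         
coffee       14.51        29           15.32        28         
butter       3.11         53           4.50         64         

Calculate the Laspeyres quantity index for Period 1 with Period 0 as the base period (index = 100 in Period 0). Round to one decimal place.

98.6

Laspeyres quantity index uses base-period prices as weights.
ΣP(Period 0)·Q(Period 1) = 8.84×11 + 3.11×45 + 14.51×28 + 3.11×64 = 97.24 + 139.95 + 406.28 + 199.04 = 842.51
ΣP(Period 0)·Q(Period 0) = 8.84×10 + 3.11×58 + 14.51×29 + 3.11×53 = 88.4 + 180.38 + 420.79 + 164.83 = 854.4
Index = 842.51 / 854.4 × 100 = 98.6084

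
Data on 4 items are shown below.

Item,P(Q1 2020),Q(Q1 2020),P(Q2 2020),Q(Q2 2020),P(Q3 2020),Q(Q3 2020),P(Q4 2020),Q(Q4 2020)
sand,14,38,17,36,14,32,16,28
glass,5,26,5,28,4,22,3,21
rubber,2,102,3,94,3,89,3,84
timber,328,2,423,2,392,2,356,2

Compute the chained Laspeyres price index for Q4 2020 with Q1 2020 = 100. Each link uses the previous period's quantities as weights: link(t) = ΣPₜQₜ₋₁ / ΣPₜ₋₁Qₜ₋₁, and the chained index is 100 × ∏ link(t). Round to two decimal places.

111.19

Link Q1 2020→Q2 2020:
ΣP(Q2 2020)Q(Q1 2020) = 17×38 + 5×26 + 3×102 + 423×2 = 646 + 130 + 306 + 846 = 1928
ΣP(Q1 2020)Q(Q1 2020) = 14×38 + 5×26 + 2×102 + 328×2 = 532 + 130 + 204 + 656 = 1522
link = 1928/1522 = 1.266754
Link Q2 2020→Q3 2020:
ΣP(Q3 2020)Q(Q2 2020) = 14×36 + 4×28 + 3×94 + 392×2 = 504 + 112 + 282 + 784 = 1682
ΣP(Q2 2020)Q(Q2 2020) = 17×36 + 5×28 + 3×94 + 423×2 = 612 + 140 + 282 + 846 = 1880
link = 1682/1880 = 0.894681
Link Q3 2020→Q4 2020:
ΣP(Q4 2020)Q(Q3 2020) = 16×32 + 3×22 + 3×89 + 356×2 = 512 + 66 + 267 + 712 = 1557
ΣP(Q3 2020)Q(Q3 2020) = 14×32 + 4×22 + 3×89 + 392×2 = 448 + 88 + 267 + 784 = 1587
link = 1557/1587 = 0.981096
Chained index = 100 × 1.266754 × 0.894681 × 0.981096 = 111.1917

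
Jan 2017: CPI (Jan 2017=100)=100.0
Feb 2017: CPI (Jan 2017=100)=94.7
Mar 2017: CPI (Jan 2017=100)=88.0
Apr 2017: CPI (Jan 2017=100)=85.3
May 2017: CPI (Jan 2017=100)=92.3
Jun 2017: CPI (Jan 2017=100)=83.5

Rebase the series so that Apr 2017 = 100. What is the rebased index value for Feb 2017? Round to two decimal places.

Rebased(Feb 2017) = 94.7 / 85.3 × 100 = 111.0199

111.02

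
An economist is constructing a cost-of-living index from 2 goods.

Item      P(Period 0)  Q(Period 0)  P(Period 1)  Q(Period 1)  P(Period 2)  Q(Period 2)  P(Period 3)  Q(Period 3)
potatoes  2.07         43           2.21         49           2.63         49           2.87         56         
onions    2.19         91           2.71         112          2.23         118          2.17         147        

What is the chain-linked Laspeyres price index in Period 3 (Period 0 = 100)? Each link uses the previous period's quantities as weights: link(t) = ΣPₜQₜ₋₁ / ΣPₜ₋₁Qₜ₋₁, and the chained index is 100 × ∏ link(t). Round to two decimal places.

Link Period 0→Period 1:
ΣP(Period 1)Q(Period 0) = 2.21×43 + 2.71×91 = 95.03 + 246.61 = 341.64
ΣP(Period 0)Q(Period 0) = 2.07×43 + 2.19×91 = 89.01 + 199.29 = 288.3
link = 341.64/288.3 = 1.185016
Link Period 1→Period 2:
ΣP(Period 2)Q(Period 1) = 2.63×49 + 2.23×112 = 128.87 + 249.76 = 378.63
ΣP(Period 1)Q(Period 1) = 2.21×49 + 2.71×112 = 108.29 + 303.52 = 411.81
link = 378.63/411.81 = 0.919429
Link Period 2→Period 3:
ΣP(Period 3)Q(Period 2) = 2.87×49 + 2.17×118 = 140.63 + 256.06 = 396.69
ΣP(Period 2)Q(Period 2) = 2.63×49 + 2.23×118 = 128.87 + 263.14 = 392.01
link = 396.69/392.01 = 1.011938
Chained index = 100 × 1.185016 × 0.919429 × 1.011938 = 110.2545

110.25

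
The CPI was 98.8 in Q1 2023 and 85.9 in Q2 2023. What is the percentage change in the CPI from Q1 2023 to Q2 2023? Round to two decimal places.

Change = (85.9 − 98.8) / 98.8 × 100
       = -12.9 / 98.8 × 100 = -13.0567%

-13.06%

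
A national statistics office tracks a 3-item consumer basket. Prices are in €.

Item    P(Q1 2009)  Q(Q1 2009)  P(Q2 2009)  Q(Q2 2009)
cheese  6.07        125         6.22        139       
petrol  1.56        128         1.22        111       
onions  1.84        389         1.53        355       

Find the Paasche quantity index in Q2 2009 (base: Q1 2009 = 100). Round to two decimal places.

100.94

Paasche quantity index uses current-period prices as weights.
ΣP(Q2 2009)·Q(Q2 2009) = 6.22×139 + 1.22×111 + 1.53×355 = 864.58 + 135.42 + 543.15 = 1543.15
ΣP(Q2 2009)·Q(Q1 2009) = 6.22×125 + 1.22×128 + 1.53×389 = 777.5 + 156.16 + 595.17 = 1528.83
Index = 1543.15 / 1528.83 × 100 = 100.9367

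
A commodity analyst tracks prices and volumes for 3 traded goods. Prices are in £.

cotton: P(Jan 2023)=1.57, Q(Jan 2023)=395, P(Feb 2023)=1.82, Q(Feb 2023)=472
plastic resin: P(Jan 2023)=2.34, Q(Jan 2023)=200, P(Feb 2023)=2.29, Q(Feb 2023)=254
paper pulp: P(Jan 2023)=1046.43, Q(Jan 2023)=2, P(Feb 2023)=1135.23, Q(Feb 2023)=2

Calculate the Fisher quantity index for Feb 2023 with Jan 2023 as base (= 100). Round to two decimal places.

Laspeyres component (base-period weights):
ΣP(Jan 2023)Q(Feb 2023) = 1.57×472 + 2.34×254 + 1046.43×2 = 741.04 + 594.36 + 2092.86 = 3428.26
ΣP(Jan 2023)Q(Jan 2023) = 1.57×395 + 2.34×200 + 1046.43×2 = 620.15 + 468 + 2092.86 = 3181.01
L = 3428.26 / 3181.01 × 100 = 107.7727
Paasche component (current-period weights):
ΣP(Feb 2023)Q(Feb 2023) = 1.82×472 + 2.29×254 + 1135.23×2 = 859.04 + 581.66 + 2270.46 = 3711.16
ΣP(Feb 2023)Q(Jan 2023) = 1.82×395 + 2.29×200 + 1135.23×2 = 718.9 + 458 + 2270.46 = 3447.36
P = 3711.16 / 3447.36 × 100 = 107.6522
Fisher = √(L × P) = √(107.7727 × 107.6522) = 107.7124

107.71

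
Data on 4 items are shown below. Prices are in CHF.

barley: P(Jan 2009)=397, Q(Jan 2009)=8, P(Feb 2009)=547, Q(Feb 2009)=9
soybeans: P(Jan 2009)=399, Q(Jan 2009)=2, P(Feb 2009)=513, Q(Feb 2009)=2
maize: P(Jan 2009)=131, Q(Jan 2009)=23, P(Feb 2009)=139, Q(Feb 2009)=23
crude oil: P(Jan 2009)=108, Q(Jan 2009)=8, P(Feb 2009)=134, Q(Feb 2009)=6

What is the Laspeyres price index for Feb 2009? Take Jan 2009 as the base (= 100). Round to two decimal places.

Laspeyres price index uses base-period quantities as weights.
ΣP(Feb 2009)·Q(Jan 2009) = 547×8 + 513×2 + 139×23 + 134×8 = 4376 + 1026 + 3197 + 1072 = 9671
ΣP(Jan 2009)·Q(Jan 2009) = 397×8 + 399×2 + 131×23 + 108×8 = 3176 + 798 + 3013 + 864 = 7851
Index = 9671 / 7851 × 100 = 123.1818

123.18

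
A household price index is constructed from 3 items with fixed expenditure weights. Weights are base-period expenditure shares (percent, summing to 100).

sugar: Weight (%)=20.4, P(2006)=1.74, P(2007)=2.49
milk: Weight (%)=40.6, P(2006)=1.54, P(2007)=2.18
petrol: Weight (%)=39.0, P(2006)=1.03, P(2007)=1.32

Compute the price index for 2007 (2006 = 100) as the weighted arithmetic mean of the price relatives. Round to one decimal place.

sugar: 20.4 × (2.49/1.74) = 20.4 × 1.431034 = 29.1931
milk: 40.6 × (2.18/1.54) = 40.6 × 1.415584 = 57.4727
petrol: 39.0 × (1.32/1.03) = 39.0 × 1.281553 = 49.9806
Index = Σ wᵢ·(p₁ᵢ/p₀ᵢ) = 29.1931 + 57.4727 + 49.9806 = 136.6464

136.6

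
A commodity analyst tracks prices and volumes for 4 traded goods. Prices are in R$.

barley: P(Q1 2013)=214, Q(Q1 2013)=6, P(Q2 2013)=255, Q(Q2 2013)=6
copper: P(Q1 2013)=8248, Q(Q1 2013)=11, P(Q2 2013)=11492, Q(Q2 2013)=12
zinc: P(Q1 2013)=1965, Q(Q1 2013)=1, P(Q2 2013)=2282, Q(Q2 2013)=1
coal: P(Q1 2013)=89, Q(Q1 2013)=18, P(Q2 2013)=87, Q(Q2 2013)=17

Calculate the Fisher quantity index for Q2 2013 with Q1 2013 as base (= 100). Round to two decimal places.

108.60

Laspeyres component (base-period weights):
ΣP(Q1 2013)Q(Q2 2013) = 214×6 + 8248×12 + 1965×1 + 89×17 = 1284 + 98976 + 1965 + 1513 = 103738
ΣP(Q1 2013)Q(Q1 2013) = 214×6 + 8248×11 + 1965×1 + 89×18 = 1284 + 90728 + 1965 + 1602 = 95579
L = 103738 / 95579 × 100 = 108.5364
Paasche component (current-period weights):
ΣP(Q2 2013)Q(Q2 2013) = 255×6 + 11492×12 + 2282×1 + 87×17 = 1530 + 137904 + 2282 + 1479 = 143195
ΣP(Q2 2013)Q(Q1 2013) = 255×6 + 11492×11 + 2282×1 + 87×18 = 1530 + 126412 + 2282 + 1566 = 131790
P = 143195 / 131790 × 100 = 108.6539
Fisher = √(L × P) = √(108.5364 × 108.6539) = 108.5951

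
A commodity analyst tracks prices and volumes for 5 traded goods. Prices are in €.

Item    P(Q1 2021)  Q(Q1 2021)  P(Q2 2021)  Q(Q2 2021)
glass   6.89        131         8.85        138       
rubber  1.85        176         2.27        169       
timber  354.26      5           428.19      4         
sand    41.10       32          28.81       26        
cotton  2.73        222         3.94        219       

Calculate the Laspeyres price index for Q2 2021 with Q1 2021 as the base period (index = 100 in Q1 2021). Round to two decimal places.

Laspeyres price index uses base-period quantities as weights.
ΣP(Q2 2021)·Q(Q1 2021) = 8.85×131 + 2.27×176 + 428.19×5 + 28.81×32 + 3.94×222 = 1159.35 + 399.52 + 2140.95 + 921.92 + 874.68 = 5496.42
ΣP(Q1 2021)·Q(Q1 2021) = 6.89×131 + 1.85×176 + 354.26×5 + 41.10×32 + 2.73×222 = 902.59 + 325.6 + 1771.3 + 1315.2 + 606.06 = 4920.75
Index = 5496.42 / 4920.75 × 100 = 111.6988

111.70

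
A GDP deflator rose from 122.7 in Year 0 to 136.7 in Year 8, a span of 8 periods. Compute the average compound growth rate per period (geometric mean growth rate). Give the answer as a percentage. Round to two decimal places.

1.36%

Growth factor = (136.7/122.7)^(1/8) = (1.114099)^(1/8) = 1.013597
Growth rate = 1.013597 − 1 = 0.013597 = 1.3597%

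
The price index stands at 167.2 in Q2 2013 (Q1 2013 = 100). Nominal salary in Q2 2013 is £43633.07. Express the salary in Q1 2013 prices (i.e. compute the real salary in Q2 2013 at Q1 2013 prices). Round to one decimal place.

26096.3

Real = Nominal ÷ (Index/100) = 43633.07 ÷ (167.2/100)
     = 43633.07 ÷ 1.672 = 26096.3337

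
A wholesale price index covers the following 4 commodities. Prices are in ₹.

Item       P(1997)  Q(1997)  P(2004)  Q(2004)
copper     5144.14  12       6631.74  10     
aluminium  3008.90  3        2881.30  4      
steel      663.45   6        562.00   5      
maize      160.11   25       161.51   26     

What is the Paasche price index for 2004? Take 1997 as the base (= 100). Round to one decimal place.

Paasche price index uses current-period quantities as weights.
ΣP(2004)·Q(2004) = 6631.74×10 + 2881.30×4 + 562.00×5 + 161.51×26 = 66317.4 + 11525.2 + 2810 + 4199.26 = 84851.86
ΣP(1997)·Q(2004) = 5144.14×10 + 3008.90×4 + 663.45×5 + 160.11×26 = 51441.4 + 12035.6 + 3317.25 + 4162.86 = 70957.11
Index = 84851.86 / 70957.11 × 100 = 119.5819

119.6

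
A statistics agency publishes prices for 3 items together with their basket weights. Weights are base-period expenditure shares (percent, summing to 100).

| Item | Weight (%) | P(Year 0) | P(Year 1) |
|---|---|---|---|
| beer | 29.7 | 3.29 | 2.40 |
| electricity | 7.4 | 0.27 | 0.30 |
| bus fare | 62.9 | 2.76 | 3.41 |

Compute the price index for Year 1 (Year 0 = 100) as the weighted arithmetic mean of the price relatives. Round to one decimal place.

107.6

beer: 29.7 × (2.40/3.29) = 29.7 × 0.729483 = 21.6657
electricity: 7.4 × (0.30/0.27) = 7.4 × 1.111111 = 8.2222
bus fare: 62.9 × (3.41/2.76) = 62.9 × 1.235507 = 77.7134
Index = Σ wᵢ·(p₁ᵢ/p₀ᵢ) = 21.6657 + 8.2222 + 77.7134 = 107.6013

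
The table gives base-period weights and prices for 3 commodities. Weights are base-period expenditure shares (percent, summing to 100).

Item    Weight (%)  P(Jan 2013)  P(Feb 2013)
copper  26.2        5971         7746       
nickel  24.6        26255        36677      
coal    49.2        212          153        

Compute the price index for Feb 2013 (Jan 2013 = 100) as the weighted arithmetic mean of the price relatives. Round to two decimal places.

103.86

copper: 26.2 × (7746/5971) = 26.2 × 1.297270 = 33.9885
nickel: 24.6 × (36677/26255) = 24.6 × 1.396953 = 34.3650
coal: 49.2 × (153/212) = 49.2 × 0.721698 = 35.5075
Index = Σ wᵢ·(p₁ᵢ/p₀ᵢ) = 33.9885 + 34.3650 + 35.5075 = 103.8611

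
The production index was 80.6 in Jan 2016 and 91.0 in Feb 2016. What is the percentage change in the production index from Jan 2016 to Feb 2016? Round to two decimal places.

12.90%

Change = (91.0 − 80.6) / 80.6 × 100
       = 10.4 / 80.6 × 100 = 12.9032%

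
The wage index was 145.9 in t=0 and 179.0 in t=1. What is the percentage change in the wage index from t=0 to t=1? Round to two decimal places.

Change = (179.0 − 145.9) / 145.9 × 100
       = 33.1 / 145.9 × 100 = 22.6868%

22.69%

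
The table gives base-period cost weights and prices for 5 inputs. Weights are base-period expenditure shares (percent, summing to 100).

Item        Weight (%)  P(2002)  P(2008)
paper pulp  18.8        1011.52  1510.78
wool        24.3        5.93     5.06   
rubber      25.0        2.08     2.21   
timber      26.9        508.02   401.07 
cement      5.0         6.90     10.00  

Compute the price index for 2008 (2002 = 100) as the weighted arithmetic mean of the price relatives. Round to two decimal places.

paper pulp: 18.8 × (1510.78/1011.52) = 18.8 × 1.493574 = 28.0792
wool: 24.3 × (5.06/5.93) = 24.3 × 0.853288 = 20.7349
rubber: 25.0 × (2.21/2.08) = 25.0 × 1.062500 = 26.5625
timber: 26.9 × (401.07/508.02) = 26.9 × 0.789477 = 21.2369
cement: 5.0 × (10.00/6.90) = 5.0 × 1.449275 = 7.2464
Index = Σ wᵢ·(p₁ᵢ/p₀ᵢ) = 28.0792 + 20.7349 + 26.5625 + 21.2369 + 7.2464 = 103.8599

103.86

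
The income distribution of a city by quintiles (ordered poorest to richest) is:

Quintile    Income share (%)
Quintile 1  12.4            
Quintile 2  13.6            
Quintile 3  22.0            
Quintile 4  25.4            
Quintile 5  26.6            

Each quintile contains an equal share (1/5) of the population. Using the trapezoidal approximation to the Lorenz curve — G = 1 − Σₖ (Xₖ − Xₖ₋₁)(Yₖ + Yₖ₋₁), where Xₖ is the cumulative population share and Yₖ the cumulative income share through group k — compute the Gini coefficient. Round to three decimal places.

Cumulative income shares Yₖ: 0.1240, 0.2600, 0.4800, 0.7340, 1.0000
Σ (Xₖ−Xₖ₋₁)(Yₖ+Yₖ₋₁) = (1/5)(0.1240+0.0000) + (1/5)(0.2600+0.1240) + (1/5)(0.4800+0.2600) + (1/5)(0.7340+0.4800) + (1/5)(1.0000+0.7340)
  = 0.0248 + 0.0768 + 0.1480 + 0.2428 + 0.3468 = 0.8392
G = 1 − 0.8392 = 0.1608

0.161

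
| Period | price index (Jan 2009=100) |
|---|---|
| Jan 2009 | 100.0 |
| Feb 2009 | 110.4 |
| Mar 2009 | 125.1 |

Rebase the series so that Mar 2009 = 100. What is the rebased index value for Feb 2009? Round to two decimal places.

Rebased(Feb 2009) = 110.4 / 125.1 × 100 = 88.2494

88.25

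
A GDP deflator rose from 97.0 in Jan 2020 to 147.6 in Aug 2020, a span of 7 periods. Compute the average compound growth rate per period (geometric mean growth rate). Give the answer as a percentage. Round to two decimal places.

Growth factor = (147.6/97.0)^(1/7) = (1.521649)^(1/7) = 1.061805
Growth rate = 1.061805 − 1 = 0.061805 = 6.1805%

6.18%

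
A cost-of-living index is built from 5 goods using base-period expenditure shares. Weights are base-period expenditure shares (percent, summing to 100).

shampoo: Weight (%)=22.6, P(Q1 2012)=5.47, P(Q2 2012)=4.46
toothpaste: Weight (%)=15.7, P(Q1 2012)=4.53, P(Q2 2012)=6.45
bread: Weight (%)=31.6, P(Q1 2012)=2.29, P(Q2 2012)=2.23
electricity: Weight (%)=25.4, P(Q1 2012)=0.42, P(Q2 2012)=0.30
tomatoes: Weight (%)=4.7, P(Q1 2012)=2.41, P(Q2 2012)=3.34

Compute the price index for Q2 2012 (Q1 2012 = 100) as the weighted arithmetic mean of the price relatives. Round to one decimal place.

96.2

shampoo: 22.6 × (4.46/5.47) = 22.6 × 0.815356 = 18.4271
toothpaste: 15.7 × (6.45/4.53) = 15.7 × 1.423841 = 22.3543
bread: 31.6 × (2.23/2.29) = 31.6 × 0.973799 = 30.7721
electricity: 25.4 × (0.30/0.42) = 25.4 × 0.714286 = 18.1429
tomatoes: 4.7 × (3.34/2.41) = 4.7 × 1.385892 = 6.5137
Index = Σ wᵢ·(p₁ᵢ/p₀ᵢ) = 18.4271 + 22.3543 + 30.7721 + 18.1429 + 6.5137 = 96.2100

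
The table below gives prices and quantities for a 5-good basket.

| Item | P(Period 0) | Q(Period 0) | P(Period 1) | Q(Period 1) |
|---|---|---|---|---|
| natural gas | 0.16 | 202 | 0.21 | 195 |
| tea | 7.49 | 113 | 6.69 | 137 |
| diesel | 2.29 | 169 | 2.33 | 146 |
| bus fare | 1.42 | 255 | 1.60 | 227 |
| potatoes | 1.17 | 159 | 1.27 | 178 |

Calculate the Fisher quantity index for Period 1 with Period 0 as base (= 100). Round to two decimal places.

Laspeyres component (base-period weights):
ΣP(Period 0)Q(Period 1) = 0.16×195 + 7.49×137 + 2.29×146 + 1.42×227 + 1.17×178 = 31.2 + 1026.13 + 334.34 + 322.34 + 208.26 = 1922.27
ΣP(Period 0)Q(Period 0) = 0.16×202 + 7.49×113 + 2.29×169 + 1.42×255 + 1.17×159 = 32.32 + 846.37 + 387.01 + 362.1 + 186.03 = 1813.83
L = 1922.27 / 1813.83 × 100 = 105.9785
Paasche component (current-period weights):
ΣP(Period 1)Q(Period 1) = 0.21×195 + 6.69×137 + 2.33×146 + 1.60×227 + 1.27×178 = 40.95 + 916.53 + 340.18 + 363.2 + 226.06 = 1886.92
ΣP(Period 1)Q(Period 0) = 0.21×202 + 6.69×113 + 2.33×169 + 1.60×255 + 1.27×159 = 42.42 + 755.97 + 393.77 + 408 + 201.93 = 1802.09
P = 1886.92 / 1802.09 × 100 = 104.7073
Fisher = √(L × P) = √(105.9785 × 104.7073) = 105.3410

105.34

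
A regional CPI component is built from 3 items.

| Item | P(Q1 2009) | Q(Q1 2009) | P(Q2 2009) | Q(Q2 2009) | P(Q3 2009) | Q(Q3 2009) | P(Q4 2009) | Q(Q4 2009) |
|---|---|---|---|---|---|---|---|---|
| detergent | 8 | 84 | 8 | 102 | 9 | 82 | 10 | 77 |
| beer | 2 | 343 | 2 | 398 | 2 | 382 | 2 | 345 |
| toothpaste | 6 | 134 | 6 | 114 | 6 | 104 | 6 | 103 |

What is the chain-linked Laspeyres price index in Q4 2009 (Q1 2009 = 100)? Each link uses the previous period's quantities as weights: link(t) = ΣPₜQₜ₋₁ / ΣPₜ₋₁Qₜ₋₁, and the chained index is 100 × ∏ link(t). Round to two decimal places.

Link Q1 2009→Q2 2009:
ΣP(Q2 2009)Q(Q1 2009) = 8×84 + 2×343 + 6×134 = 672 + 686 + 804 = 2162
ΣP(Q1 2009)Q(Q1 2009) = 8×84 + 2×343 + 6×134 = 672 + 686 + 804 = 2162
link = 2162/2162 = 1.000000
Link Q2 2009→Q3 2009:
ΣP(Q3 2009)Q(Q2 2009) = 9×102 + 2×398 + 6×114 = 918 + 796 + 684 = 2398
ΣP(Q2 2009)Q(Q2 2009) = 8×102 + 2×398 + 6×114 = 816 + 796 + 684 = 2296
link = 2398/2296 = 1.044425
Link Q3 2009→Q4 2009:
ΣP(Q4 2009)Q(Q3 2009) = 10×82 + 2×382 + 6×104 = 820 + 764 + 624 = 2208
ΣP(Q3 2009)Q(Q3 2009) = 9×82 + 2×382 + 6×104 = 738 + 764 + 624 = 2126
link = 2208/2126 = 1.038570
Chained index = 100 × 1.000000 × 1.044425 × 1.038570 = 108.4709

108.47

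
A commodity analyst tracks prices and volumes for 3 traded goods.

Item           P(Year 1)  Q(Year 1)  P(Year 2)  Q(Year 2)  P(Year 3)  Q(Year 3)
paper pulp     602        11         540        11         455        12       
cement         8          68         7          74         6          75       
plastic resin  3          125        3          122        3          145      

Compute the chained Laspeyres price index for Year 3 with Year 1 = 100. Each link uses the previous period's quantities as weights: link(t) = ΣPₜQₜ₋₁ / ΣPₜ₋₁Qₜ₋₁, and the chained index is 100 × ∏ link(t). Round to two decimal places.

Link Year 1→Year 2:
ΣP(Year 2)Q(Year 1) = 540×11 + 7×68 + 3×125 = 5940 + 476 + 375 = 6791
ΣP(Year 1)Q(Year 1) = 602×11 + 8×68 + 3×125 = 6622 + 544 + 375 = 7541
link = 6791/7541 = 0.900544
Link Year 2→Year 3:
ΣP(Year 3)Q(Year 2) = 455×11 + 6×74 + 3×122 = 5005 + 444 + 366 = 5815
ΣP(Year 2)Q(Year 2) = 540×11 + 7×74 + 3×122 = 5940 + 518 + 366 = 6824
link = 5815/6824 = 0.852140
Chained index = 100 × 0.900544 × 0.852140 = 76.7389

76.74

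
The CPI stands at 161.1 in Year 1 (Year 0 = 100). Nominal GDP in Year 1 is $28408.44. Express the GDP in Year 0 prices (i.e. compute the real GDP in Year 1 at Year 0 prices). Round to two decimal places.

17634.04

Real = Nominal ÷ (Index/100) = 28408.44 ÷ (161.1/100)
     = 28408.44 ÷ 1.611 = 17634.0410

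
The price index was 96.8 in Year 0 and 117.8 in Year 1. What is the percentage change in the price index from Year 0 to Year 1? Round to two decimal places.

Change = (117.8 − 96.8) / 96.8 × 100
       = 21.0 / 96.8 × 100 = 21.6942%

21.69%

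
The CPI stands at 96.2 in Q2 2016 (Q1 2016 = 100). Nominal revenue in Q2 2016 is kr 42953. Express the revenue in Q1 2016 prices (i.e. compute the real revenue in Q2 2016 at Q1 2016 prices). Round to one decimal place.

Real = Nominal ÷ (Index/100) = 42953 ÷ (96.2/100)
     = 42953 ÷ 0.962 = 44649.6881

44649.7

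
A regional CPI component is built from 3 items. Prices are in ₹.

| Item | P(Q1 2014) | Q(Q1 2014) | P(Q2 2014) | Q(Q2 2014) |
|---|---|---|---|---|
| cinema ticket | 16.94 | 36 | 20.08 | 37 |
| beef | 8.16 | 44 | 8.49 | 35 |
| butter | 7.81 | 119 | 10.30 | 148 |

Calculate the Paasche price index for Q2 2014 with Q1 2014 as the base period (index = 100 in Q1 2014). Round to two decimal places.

123.99

Paasche price index uses current-period quantities as weights.
ΣP(Q2 2014)·Q(Q2 2014) = 20.08×37 + 8.49×35 + 10.30×148 = 742.96 + 297.15 + 1524.4 = 2564.51
ΣP(Q1 2014)·Q(Q2 2014) = 16.94×37 + 8.16×35 + 7.81×148 = 626.78 + 285.6 + 1155.88 = 2068.26
Index = 2564.51 / 2068.26 × 100 = 123.9936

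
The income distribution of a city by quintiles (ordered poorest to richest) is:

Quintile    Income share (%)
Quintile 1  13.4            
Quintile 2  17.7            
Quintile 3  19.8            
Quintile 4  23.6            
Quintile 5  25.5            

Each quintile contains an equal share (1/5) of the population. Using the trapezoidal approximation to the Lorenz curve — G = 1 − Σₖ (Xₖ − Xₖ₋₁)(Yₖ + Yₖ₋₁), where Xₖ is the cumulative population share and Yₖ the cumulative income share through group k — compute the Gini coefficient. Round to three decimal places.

Cumulative income shares Yₖ: 0.1340, 0.3110, 0.5090, 0.7450, 1.0000
Σ (Xₖ−Xₖ₋₁)(Yₖ+Yₖ₋₁) = (1/5)(0.1340+0.0000) + (1/5)(0.3110+0.1340) + (1/5)(0.5090+0.3110) + (1/5)(0.7450+0.5090) + (1/5)(1.0000+0.7450)
  = 0.0268 + 0.0890 + 0.1640 + 0.2508 + 0.3490 = 0.8796
G = 1 − 0.8796 = 0.1204

0.120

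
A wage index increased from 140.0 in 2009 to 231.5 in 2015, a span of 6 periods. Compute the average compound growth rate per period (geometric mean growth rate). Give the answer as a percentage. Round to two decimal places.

Growth factor = (231.5/140.0)^(1/6) = (1.653571)^(1/6) = 1.087436
Growth rate = 1.087436 − 1 = 0.087436 = 8.7436%

8.74%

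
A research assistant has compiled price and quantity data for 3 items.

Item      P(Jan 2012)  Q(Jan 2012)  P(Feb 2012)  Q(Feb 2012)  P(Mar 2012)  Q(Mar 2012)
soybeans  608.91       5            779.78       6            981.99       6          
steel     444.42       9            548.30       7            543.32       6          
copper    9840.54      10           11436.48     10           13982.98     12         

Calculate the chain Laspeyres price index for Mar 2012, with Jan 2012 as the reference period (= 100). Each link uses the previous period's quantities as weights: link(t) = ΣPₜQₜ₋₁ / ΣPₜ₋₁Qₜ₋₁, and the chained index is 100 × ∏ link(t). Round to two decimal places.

Link Jan 2012→Feb 2012:
ΣP(Feb 2012)Q(Jan 2012) = 779.78×5 + 548.30×9 + 11436.48×10 = 3898.9 + 4934.7 + 114364.8 = 123198.4
ΣP(Jan 2012)Q(Jan 2012) = 608.91×5 + 444.42×9 + 9840.54×10 = 3044.55 + 3999.78 + 98405.4 = 105449.73
link = 123198.4/105449.73 = 1.168314
Link Feb 2012→Mar 2012:
ΣP(Mar 2012)Q(Feb 2012) = 981.99×6 + 543.32×7 + 13982.98×10 = 5891.94 + 3803.24 + 139829.8 = 149524.98
ΣP(Feb 2012)Q(Feb 2012) = 779.78×6 + 548.30×7 + 11436.48×10 = 4678.68 + 3838.1 + 114364.8 = 122881.58
link = 149524.98/122881.58 = 1.216822
Chained index = 100 × 1.168314 × 1.216822 = 142.1630

142.16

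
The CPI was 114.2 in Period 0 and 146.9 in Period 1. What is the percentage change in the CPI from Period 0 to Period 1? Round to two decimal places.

Change = (146.9 − 114.2) / 114.2 × 100
       = 32.7 / 114.2 × 100 = 28.6340%

28.63%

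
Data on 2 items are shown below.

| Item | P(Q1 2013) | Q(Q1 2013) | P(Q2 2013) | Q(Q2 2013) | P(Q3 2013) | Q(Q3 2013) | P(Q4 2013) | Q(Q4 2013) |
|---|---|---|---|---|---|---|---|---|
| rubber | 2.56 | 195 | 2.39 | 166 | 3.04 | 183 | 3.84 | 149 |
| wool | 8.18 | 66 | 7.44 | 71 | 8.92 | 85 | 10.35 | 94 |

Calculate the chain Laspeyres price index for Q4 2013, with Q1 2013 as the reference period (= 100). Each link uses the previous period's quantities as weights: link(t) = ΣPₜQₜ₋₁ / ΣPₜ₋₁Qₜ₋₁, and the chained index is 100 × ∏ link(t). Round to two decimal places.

136.42

Link Q1 2013→Q2 2013:
ΣP(Q2 2013)Q(Q1 2013) = 2.39×195 + 7.44×66 = 466.05 + 491.04 = 957.09
ΣP(Q1 2013)Q(Q1 2013) = 2.56×195 + 8.18×66 = 499.2 + 539.88 = 1039.08
link = 957.09/1039.08 = 0.921094
Link Q2 2013→Q3 2013:
ΣP(Q3 2013)Q(Q2 2013) = 3.04×166 + 8.92×71 = 504.64 + 633.32 = 1137.96
ΣP(Q2 2013)Q(Q2 2013) = 2.39×166 + 7.44×71 = 396.74 + 528.24 = 924.98
link = 1137.96/924.98 = 1.230254
Link Q3 2013→Q4 2013:
ΣP(Q4 2013)Q(Q3 2013) = 3.84×183 + 10.35×85 = 702.72 + 879.75 = 1582.47
ΣP(Q3 2013)Q(Q3 2013) = 3.04×183 + 8.92×85 = 556.32 + 758.2 = 1314.52
link = 1582.47/1314.52 = 1.203839
Chained index = 100 × 0.921094 × 1.230254 × 1.203839 = 136.4164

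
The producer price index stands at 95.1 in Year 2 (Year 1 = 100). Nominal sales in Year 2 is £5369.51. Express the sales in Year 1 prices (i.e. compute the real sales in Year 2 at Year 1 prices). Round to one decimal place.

Real = Nominal ÷ (Index/100) = 5369.51 ÷ (95.1/100)
     = 5369.51 ÷ 0.951 = 5646.1725

5646.2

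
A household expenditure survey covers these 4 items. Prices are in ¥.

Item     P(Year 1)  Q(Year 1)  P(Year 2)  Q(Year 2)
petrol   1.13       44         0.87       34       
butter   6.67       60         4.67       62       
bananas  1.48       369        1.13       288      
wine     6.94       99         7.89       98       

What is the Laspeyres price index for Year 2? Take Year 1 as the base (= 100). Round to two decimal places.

Laspeyres price index uses base-period quantities as weights.
ΣP(Year 2)·Q(Year 1) = 0.87×44 + 4.67×60 + 1.13×369 + 7.89×99 = 38.28 + 280.2 + 416.97 + 781.11 = 1516.56
ΣP(Year 1)·Q(Year 1) = 1.13×44 + 6.67×60 + 1.48×369 + 6.94×99 = 49.72 + 400.2 + 546.12 + 687.06 = 1683.1
Index = 1516.56 / 1683.1 × 100 = 90.1052

90.11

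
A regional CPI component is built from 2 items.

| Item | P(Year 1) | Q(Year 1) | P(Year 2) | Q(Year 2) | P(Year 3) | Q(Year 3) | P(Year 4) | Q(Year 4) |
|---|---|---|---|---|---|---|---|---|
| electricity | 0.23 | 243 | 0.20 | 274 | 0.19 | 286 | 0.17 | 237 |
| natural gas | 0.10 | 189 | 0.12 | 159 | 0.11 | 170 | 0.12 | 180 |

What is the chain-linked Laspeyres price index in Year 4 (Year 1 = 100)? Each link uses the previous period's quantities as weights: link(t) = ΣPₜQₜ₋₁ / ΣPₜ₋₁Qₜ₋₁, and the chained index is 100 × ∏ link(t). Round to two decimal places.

Link Year 1→Year 2:
ΣP(Year 2)Q(Year 1) = 0.20×243 + 0.12×189 = 48.6 + 22.68 = 71.28
ΣP(Year 1)Q(Year 1) = 0.23×243 + 0.10×189 = 55.89 + 18.9 = 74.79
link = 71.28/74.79 = 0.953069
Link Year 2→Year 3:
ΣP(Year 3)Q(Year 2) = 0.19×274 + 0.11×159 = 52.06 + 17.49 = 69.55
ΣP(Year 2)Q(Year 2) = 0.20×274 + 0.12×159 = 54.8 + 19.08 = 73.88
link = 69.55/73.88 = 0.941391
Link Year 3→Year 4:
ΣP(Year 4)Q(Year 3) = 0.17×286 + 0.12×170 = 48.62 + 20.4 = 69.02
ΣP(Year 3)Q(Year 3) = 0.19×286 + 0.11×170 = 54.34 + 18.7 = 73.04
link = 69.02/73.04 = 0.944962
Chained index = 100 × 0.953069 × 0.941391 × 0.944962 = 84.7830

84.78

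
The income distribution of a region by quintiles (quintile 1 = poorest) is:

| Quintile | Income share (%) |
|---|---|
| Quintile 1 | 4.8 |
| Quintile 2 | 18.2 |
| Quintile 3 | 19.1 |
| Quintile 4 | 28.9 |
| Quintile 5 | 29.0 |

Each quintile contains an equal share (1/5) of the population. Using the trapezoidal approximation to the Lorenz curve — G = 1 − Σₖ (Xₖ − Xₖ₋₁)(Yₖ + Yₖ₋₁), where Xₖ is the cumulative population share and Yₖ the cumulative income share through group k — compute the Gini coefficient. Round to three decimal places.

0.236

Cumulative income shares Yₖ: 0.0480, 0.2300, 0.4210, 0.7100, 1.0000
Σ (Xₖ−Xₖ₋₁)(Yₖ+Yₖ₋₁) = (1/5)(0.0480+0.0000) + (1/5)(0.2300+0.0480) + (1/5)(0.4210+0.2300) + (1/5)(0.7100+0.4210) + (1/5)(1.0000+0.7100)
  = 0.0096 + 0.0556 + 0.1302 + 0.2262 + 0.3420 = 0.7636
G = 1 − 0.7636 = 0.2364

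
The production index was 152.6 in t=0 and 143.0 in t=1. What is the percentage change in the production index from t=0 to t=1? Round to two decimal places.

Change = (143.0 − 152.6) / 152.6 × 100
       = -9.6 / 152.6 × 100 = -6.2910%

-6.29%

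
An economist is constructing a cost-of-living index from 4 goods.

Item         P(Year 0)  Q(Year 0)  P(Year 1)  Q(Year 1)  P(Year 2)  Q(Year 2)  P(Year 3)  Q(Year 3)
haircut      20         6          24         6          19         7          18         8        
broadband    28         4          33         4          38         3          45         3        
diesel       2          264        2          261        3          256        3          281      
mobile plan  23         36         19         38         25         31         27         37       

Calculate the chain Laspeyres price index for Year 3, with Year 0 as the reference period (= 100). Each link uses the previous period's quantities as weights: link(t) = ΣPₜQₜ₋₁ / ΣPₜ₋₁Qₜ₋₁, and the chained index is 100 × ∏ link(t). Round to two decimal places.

Link Year 0→Year 1:
ΣP(Year 1)Q(Year 0) = 24×6 + 33×4 + 2×264 + 19×36 = 144 + 132 + 528 + 684 = 1488
ΣP(Year 0)Q(Year 0) = 20×6 + 28×4 + 2×264 + 23×36 = 120 + 112 + 528 + 828 = 1588
link = 1488/1588 = 0.937028
Link Year 1→Year 2:
ΣP(Year 2)Q(Year 1) = 19×6 + 38×4 + 3×261 + 25×38 = 114 + 152 + 783 + 950 = 1999
ΣP(Year 1)Q(Year 1) = 24×6 + 33×4 + 2×261 + 19×38 = 144 + 132 + 522 + 722 = 1520
link = 1999/1520 = 1.315132
Link Year 2→Year 3:
ΣP(Year 3)Q(Year 2) = 18×7 + 45×3 + 3×256 + 27×31 = 126 + 135 + 768 + 837 = 1866
ΣP(Year 2)Q(Year 2) = 19×7 + 38×3 + 3×256 + 25×31 = 133 + 114 + 768 + 775 = 1790
link = 1866/1790 = 1.042458
Chained index = 100 × 0.937028 × 1.315132 × 1.042458 = 128.4636

128.46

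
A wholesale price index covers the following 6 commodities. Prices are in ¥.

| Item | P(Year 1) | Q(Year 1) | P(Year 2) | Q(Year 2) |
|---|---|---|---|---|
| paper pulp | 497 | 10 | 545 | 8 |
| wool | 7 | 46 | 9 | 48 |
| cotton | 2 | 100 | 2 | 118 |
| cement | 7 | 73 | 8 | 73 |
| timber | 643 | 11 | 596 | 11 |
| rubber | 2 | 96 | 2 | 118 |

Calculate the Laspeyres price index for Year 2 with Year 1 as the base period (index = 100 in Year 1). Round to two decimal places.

100.96

Laspeyres price index uses base-period quantities as weights.
ΣP(Year 2)·Q(Year 1) = 545×10 + 9×46 + 2×100 + 8×73 + 596×11 + 2×96 = 5450 + 414 + 200 + 584 + 6556 + 192 = 13396
ΣP(Year 1)·Q(Year 1) = 497×10 + 7×46 + 2×100 + 7×73 + 643×11 + 2×96 = 4970 + 322 + 200 + 511 + 7073 + 192 = 13268
Index = 13396 / 13268 × 100 = 100.9647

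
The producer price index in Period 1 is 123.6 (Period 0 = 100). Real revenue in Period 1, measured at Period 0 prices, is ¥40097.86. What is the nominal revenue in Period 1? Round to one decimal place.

Nominal = Real × (Index/100) = 40097.86 × (123.6/100)
        = 40097.86 × 1.236 = 49560.9550

49561.0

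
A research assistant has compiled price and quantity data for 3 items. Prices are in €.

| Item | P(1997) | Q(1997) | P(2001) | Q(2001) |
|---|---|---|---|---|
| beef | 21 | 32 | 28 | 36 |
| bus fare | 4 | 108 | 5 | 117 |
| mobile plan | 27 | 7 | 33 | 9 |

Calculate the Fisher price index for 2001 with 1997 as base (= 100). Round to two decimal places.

128.88

Laspeyres component (base-period weights):
ΣP(2001)Q(1997) = 28×32 + 5×108 + 33×7 = 896 + 540 + 231 = 1667
ΣP(1997)Q(1997) = 21×32 + 4×108 + 27×7 = 672 + 432 + 189 = 1293
L = 1667 / 1293 × 100 = 128.9250
Paasche component (current-period weights):
ΣP(2001)Q(2001) = 28×36 + 5×117 + 33×9 = 1008 + 585 + 297 = 1890
ΣP(1997)Q(2001) = 21×36 + 4×117 + 27×9 = 756 + 468 + 243 = 1467
P = 1890 / 1467 × 100 = 128.8344
Fisher = √(L × P) = √(128.9250 × 128.8344) = 128.8797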